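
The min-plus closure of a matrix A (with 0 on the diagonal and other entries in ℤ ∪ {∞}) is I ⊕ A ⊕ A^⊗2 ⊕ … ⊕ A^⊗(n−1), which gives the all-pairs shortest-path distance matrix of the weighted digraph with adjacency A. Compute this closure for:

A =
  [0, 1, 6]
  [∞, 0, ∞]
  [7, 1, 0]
Closure =
  [0, 1, 6]
  [∞, 0, ∞]
  [7, 1, 0]

This is the Floyd-Warshall all-pairs shortest-path computation. For each intermediate vertex k = 0, 1, …, 2, update dist[i][j] ← min(dist[i][j], dist[i][k] + dist[k][j]). The final matrix gives, for each (i, j), the minimum total weight of any directed path from i to j (possibly empty when i = j).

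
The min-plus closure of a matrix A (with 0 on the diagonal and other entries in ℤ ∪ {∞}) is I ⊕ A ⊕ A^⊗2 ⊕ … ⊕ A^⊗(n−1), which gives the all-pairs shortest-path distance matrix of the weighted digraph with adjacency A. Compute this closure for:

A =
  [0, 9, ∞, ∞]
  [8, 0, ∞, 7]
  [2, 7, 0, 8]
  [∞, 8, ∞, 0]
Closure =
  [0, 9, ∞, 16]
  [8, 0, ∞, 7]
  [2, 7, 0, 8]
  [16, 8, ∞, 0]

This is the Floyd-Warshall all-pairs shortest-path computation. For each intermediate vertex k = 0, 1, …, 3, update dist[i][j] ← min(dist[i][j], dist[i][k] + dist[k][j]). The final matrix gives, for each (i, j), the minimum total weight of any directed path from i to j (possibly empty when i = j).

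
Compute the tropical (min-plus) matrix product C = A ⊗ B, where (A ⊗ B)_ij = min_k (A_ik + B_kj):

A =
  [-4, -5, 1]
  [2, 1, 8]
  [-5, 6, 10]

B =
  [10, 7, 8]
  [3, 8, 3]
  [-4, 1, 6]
A ⊗ B =
  [-3, 2, -2]
  [4, 9, 4]
  [5, 2, 3]

Apply the min-plus product entry-by-entry:
  C[0][0] = min over k of (A[0][0] + B[0][0] = -4 + 10 = 6, A[0][1] + B[1][0] = -5 + 3 = -2, A[0][2] + B[2][0] = 1 + -4 = -3) = -3 (attained at k = 2)
  C[0][1] = min over k of (A[0][0] + B[0][1] = -4 + 7 = 3, A[0][1] + B[1][1] = -5 + 8 = 3, A[0][2] + B[2][1] = 1 + 1 = 2) = 2 (attained at k = 2)
  C[0][2] = min over k of (A[0][0] + B[0][2] = -4 + 8 = 4, A[0][1] + B[1][2] = -5 + 3 = -2, A[0][2] + B[2][2] = 1 + 6 = 7) = -2 (attained at k = 1)
  C[1][0] = min over k of (A[1][0] + B[0][0] = 2 + 10 = 12, A[1][1] + B[1][0] = 1 + 3 = 4, A[1][2] + B[2][0] = 8 + -4 = 4) = 4 (attained at k = 1)
  C[1][1] = min over k of (A[1][0] + B[0][1] = 2 + 7 = 9, A[1][1] + B[1][1] = 1 + 8 = 9, A[1][2] + B[2][1] = 8 + 1 = 9) = 9 (attained at k = 0)
  C[1][2] = min over k of (A[1][0] + B[0][2] = 2 + 8 = 10, A[1][1] + B[1][2] = 1 + 3 = 4, A[1][2] + B[2][2] = 8 + 6 = 14) = 4 (attained at k = 1)
  C[2][0] = min over k of (A[2][0] + B[0][0] = -5 + 10 = 5, A[2][1] + B[1][0] = 6 + 3 = 9, A[2][2] + B[2][0] = 10 + -4 = 6) = 5 (attained at k = 0)
  C[2][1] = min over k of (A[2][0] + B[0][1] = -5 + 7 = 2, A[2][1] + B[1][1] = 6 + 8 = 14, A[2][2] + B[2][1] = 10 + 1 = 11) = 2 (attained at k = 0)
  C[2][2] = min over k of (A[2][0] + B[0][2] = -5 + 8 = 3, A[2][1] + B[1][2] = 6 + 3 = 9, A[2][2] + B[2][2] = 10 + 6 = 16) = 3 (attained at k = 0)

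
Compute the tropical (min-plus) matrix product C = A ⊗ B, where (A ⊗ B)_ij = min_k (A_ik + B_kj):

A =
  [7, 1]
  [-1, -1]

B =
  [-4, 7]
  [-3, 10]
A ⊗ B =
  [-2, 11]
  [-5, 6]

Apply the min-plus product entry-by-entry:
  C[0][0] = min over k of (A[0][0] + B[0][0] = 7 + -4 = 3, A[0][1] + B[1][0] = 1 + -3 = -2) = -2 (attained at k = 1)
  C[0][1] = min over k of (A[0][0] + B[0][1] = 7 + 7 = 14, A[0][1] + B[1][1] = 1 + 10 = 11) = 11 (attained at k = 1)
  C[1][0] = min over k of (A[1][0] + B[0][0] = -1 + -4 = -5, A[1][1] + B[1][0] = -1 + -3 = -4) = -5 (attained at k = 0)
  C[1][1] = min over k of (A[1][0] + B[0][1] = -1 + 7 = 6, A[1][1] + B[1][1] = -1 + 10 = 9) = 6 (attained at k = 0)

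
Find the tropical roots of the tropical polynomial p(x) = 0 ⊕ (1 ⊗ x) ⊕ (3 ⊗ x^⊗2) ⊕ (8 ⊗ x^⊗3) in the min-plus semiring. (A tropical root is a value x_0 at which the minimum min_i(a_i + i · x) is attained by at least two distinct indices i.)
Roots: {-5, -2, -1}

Each tropical root is a break point of the lower envelope of the lines y = a_i + i · x (there are 4 lines, with slopes 0, 1, ..., 3). Only the lines that attain the minimum somewhere contribute to roots; other lines are dominated. Here the surviving (envelope) indices are i = 3, i = 2, i = 1, i = 0.
Intersections between consecutive envelope lines give the roots: for adjacent envelope indices i < j the intersection is x = (a_i − a_j) / (j − i). Reading off the sorted break points: {-5, -2, -1}.
Verification: at each break x_0, at least two indices attain the minimum of min_i(a_i + i · x_0).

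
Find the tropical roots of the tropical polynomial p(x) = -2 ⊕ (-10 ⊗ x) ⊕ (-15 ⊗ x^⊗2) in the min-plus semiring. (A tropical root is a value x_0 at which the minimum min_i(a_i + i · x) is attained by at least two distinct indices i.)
Roots: {5, 8}

Each tropical root is a break point of the lower envelope of the lines y = a_i + i · x (there are 3 lines, with slopes 0, 1, ..., 2). Only the lines that attain the minimum somewhere contribute to roots; other lines are dominated. Here the surviving (envelope) indices are i = 2, i = 1, i = 0.
Intersections between consecutive envelope lines give the roots: for adjacent envelope indices i < j the intersection is x = (a_i − a_j) / (j − i). Reading off the sorted break points: {5, 8}.
Verification: at each break x_0, at least two indices attain the minimum of min_i(a_i + i · x_0).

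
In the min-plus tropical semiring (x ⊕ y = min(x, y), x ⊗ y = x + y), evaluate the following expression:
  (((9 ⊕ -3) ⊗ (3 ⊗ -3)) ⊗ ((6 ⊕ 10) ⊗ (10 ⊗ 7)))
(((9 ⊕ -3) ⊗ (3 ⊗ -3)) ⊗ ((6 ⊕ 10) ⊗ (10 ⊗ 7))) = 20

Expand innermost to outermost. Recall ⊕ takes the minimum of its arguments and ⊗ takes their sum. Working out the expression (((9 ⊕ -3) ⊗ (3 ⊗ -3)) ⊗ ((6 ⊕ 10) ⊗ (10 ⊗ 7))) gives 20.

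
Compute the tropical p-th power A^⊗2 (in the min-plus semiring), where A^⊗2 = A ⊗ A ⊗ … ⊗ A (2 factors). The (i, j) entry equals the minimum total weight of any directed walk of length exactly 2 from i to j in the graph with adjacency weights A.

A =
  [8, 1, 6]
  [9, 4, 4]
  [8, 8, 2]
A^⊗2 =
  [10, 5, 5]
  [12, 8, 6]
  [10, 9, 4]

Each entry (A^⊗2)_ij equals the minimum over all length-2 walks i = v_0 → v_1 → … → v_2 = j of Σ_t A[v_t][v_{t+1}]. For example, for (i, j) = (0, 2) we minimise over 3 possible intermediate vertex sequences; the minimum is 5, attained along the walk 0 → 1 → 2.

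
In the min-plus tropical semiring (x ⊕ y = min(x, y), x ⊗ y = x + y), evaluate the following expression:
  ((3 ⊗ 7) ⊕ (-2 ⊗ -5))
((3 ⊗ 7) ⊕ (-2 ⊗ -5)) = -7

Expand innermost to outermost. Recall ⊕ takes the minimum of its arguments and ⊗ takes their sum. Working out the expression ((3 ⊗ 7) ⊕ (-2 ⊗ -5)) gives -7.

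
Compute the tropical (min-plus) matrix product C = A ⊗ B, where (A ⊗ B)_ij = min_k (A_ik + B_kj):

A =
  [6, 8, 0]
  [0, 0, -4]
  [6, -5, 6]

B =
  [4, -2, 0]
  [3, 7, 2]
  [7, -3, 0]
A ⊗ B =
  [7, -3, 0]
  [3, -7, -4]
  [-2, 2, -3]

Apply the min-plus product entry-by-entry:
  C[0][0] = min over k of (A[0][0] + B[0][0] = 6 + 4 = 10, A[0][1] + B[1][0] = 8 + 3 = 11, A[0][2] + B[2][0] = 0 + 7 = 7) = 7 (attained at k = 2)
  C[0][1] = min over k of (A[0][0] + B[0][1] = 6 + -2 = 4, A[0][1] + B[1][1] = 8 + 7 = 15, A[0][2] + B[2][1] = 0 + -3 = -3) = -3 (attained at k = 2)
  C[0][2] = min over k of (A[0][0] + B[0][2] = 6 + 0 = 6, A[0][1] + B[1][2] = 8 + 2 = 10, A[0][2] + B[2][2] = 0 + 0 = 0) = 0 (attained at k = 2)
  C[1][0] = min over k of (A[1][0] + B[0][0] = 0 + 4 = 4, A[1][1] + B[1][0] = 0 + 3 = 3, A[1][2] + B[2][0] = -4 + 7 = 3) = 3 (attained at k = 1)
  C[1][1] = min over k of (A[1][0] + B[0][1] = 0 + -2 = -2, A[1][1] + B[1][1] = 0 + 7 = 7, A[1][2] + B[2][1] = -4 + -3 = -7) = -7 (attained at k = 2)
  C[1][2] = min over k of (A[1][0] + B[0][2] = 0 + 0 = 0, A[1][1] + B[1][2] = 0 + 2 = 2, A[1][2] + B[2][2] = -4 + 0 = -4) = -4 (attained at k = 2)
  C[2][0] = min over k of (A[2][0] + B[0][0] = 6 + 4 = 10, A[2][1] + B[1][0] = -5 + 3 = -2, A[2][2] + B[2][0] = 6 + 7 = 13) = -2 (attained at k = 1)
  C[2][1] = min over k of (A[2][0] + B[0][1] = 6 + -2 = 4, A[2][1] + B[1][1] = -5 + 7 = 2, A[2][2] + B[2][1] = 6 + -3 = 3) = 2 (attained at k = 1)
  C[2][2] = min over k of (A[2][0] + B[0][2] = 6 + 0 = 6, A[2][1] + B[1][2] = -5 + 2 = -3, A[2][2] + B[2][2] = 6 + 0 = 6) = -3 (attained at k = 1)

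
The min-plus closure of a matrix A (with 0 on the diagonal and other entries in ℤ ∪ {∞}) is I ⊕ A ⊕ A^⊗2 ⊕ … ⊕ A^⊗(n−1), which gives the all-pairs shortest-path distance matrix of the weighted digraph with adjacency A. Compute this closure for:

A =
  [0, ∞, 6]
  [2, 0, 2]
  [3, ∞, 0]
Closure =
  [0, ∞, 6]
  [2, 0, 2]
  [3, ∞, 0]

This is the Floyd-Warshall all-pairs shortest-path computation. For each intermediate vertex k = 0, 1, …, 2, update dist[i][j] ← min(dist[i][j], dist[i][k] + dist[k][j]). The final matrix gives, for each (i, j), the minimum total weight of any directed path from i to j (possibly empty when i = j).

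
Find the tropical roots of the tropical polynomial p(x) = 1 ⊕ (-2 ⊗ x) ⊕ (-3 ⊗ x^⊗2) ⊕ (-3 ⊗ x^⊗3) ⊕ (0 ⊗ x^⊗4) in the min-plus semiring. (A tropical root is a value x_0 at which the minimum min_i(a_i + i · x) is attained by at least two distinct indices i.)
Roots: {-3, 0, 1, 3}

Each tropical root is a break point of the lower envelope of the lines y = a_i + i · x (there are 5 lines, with slopes 0, 1, ..., 4). Only the lines that attain the minimum somewhere contribute to roots; other lines are dominated. Here the surviving (envelope) indices are i = 4, i = 3, i = 2, i = 1, i = 0.
Intersections between consecutive envelope lines give the roots: for adjacent envelope indices i < j the intersection is x = (a_i − a_j) / (j − i). Reading off the sorted break points: {-3, 0, 1, 3}.
Verification: at each break x_0, at least two indices attain the minimum of min_i(a_i + i · x_0).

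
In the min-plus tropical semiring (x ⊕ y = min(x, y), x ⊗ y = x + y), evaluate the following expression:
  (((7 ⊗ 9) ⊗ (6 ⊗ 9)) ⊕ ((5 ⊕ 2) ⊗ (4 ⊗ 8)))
(((7 ⊗ 9) ⊗ (6 ⊗ 9)) ⊕ ((5 ⊕ 2) ⊗ (4 ⊗ 8))) = 14

Expand innermost to outermost. Recall ⊕ takes the minimum of its arguments and ⊗ takes their sum. Working out the expression (((7 ⊗ 9) ⊗ (6 ⊗ 9)) ⊕ ((5 ⊕ 2) ⊗ (4 ⊗ 8))) gives 14.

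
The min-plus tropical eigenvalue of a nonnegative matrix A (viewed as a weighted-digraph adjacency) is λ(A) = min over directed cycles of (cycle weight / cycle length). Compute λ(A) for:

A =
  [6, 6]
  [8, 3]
λ(A) = 3

Enumerate directed cycles and compute their means (weight / length). Sample:
  cycle 0 → 0: weight = 6, length = 1, mean = 6/1 ≈ 6.000
  cycle 1 → 1: weight = 3, length = 1, mean = 3/1 ≈ 3.000
  cycle 0 → 1 → 0: weight = 14, length = 2, mean = 14/2 ≈ 7.000
  cycle 1 → 0 → 1: weight = 14, length = 2, mean = 14/2 ≈ 7.000
Minimum mean = 3.000, attained e.g. along the cycle 1 → 1 with weight 3 and length 1. So λ(A) = 3/1 = 3.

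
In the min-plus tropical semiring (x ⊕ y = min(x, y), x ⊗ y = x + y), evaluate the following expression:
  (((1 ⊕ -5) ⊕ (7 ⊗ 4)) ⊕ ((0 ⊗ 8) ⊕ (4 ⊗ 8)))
(((1 ⊕ -5) ⊕ (7 ⊗ 4)) ⊕ ((0 ⊗ 8) ⊕ (4 ⊗ 8))) = -5

Expand innermost to outermost. Recall ⊕ takes the minimum of its arguments and ⊗ takes their sum. Working out the expression (((1 ⊕ -5) ⊕ (7 ⊗ 4)) ⊕ ((0 ⊗ 8) ⊕ (4 ⊗ 8))) gives -5.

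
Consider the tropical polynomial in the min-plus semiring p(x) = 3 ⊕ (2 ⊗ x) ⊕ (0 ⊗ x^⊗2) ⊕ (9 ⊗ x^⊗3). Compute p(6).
p(6) = 3

A tropical monomial a ⊗ x^⊗i evaluates to a + i · x. Evaluating each term at x = 6:
  Term 0 contributes 3 + 0 · 6 = 3
  Term 1 contributes 2 + 1 · 6 = 8
  Term 2 contributes 0 + 2 · 6 = 12
  Term 3 contributes 9 + 3 · 6 = 27
p(6) = ⊕ of these = min[3, 8, 12, 27] = 3.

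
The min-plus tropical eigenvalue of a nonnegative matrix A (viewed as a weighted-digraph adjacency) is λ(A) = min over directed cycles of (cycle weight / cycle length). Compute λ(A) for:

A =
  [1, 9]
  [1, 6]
λ(A) = 1

Enumerate directed cycles and compute their means (weight / length). Sample:
  cycle 0 → 0: weight = 1, length = 1, mean = 1/1 ≈ 1.000
  cycle 1 → 1: weight = 6, length = 1, mean = 6/1 ≈ 6.000
  cycle 0 → 1 → 0: weight = 10, length = 2, mean = 10/2 ≈ 5.000
  cycle 1 → 0 → 1: weight = 10, length = 2, mean = 10/2 ≈ 5.000
Minimum mean = 1.000, attained e.g. along the cycle 0 → 0 with weight 1 and length 1. So λ(A) = 1/1 = 1.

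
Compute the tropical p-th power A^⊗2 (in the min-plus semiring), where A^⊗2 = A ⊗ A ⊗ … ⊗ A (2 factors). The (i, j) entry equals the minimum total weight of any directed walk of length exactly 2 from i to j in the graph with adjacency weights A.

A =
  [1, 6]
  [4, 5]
A^⊗2 =
  [2, 7]
  [5, 10]

Each entry (A^⊗2)_ij equals the minimum over all length-2 walks i = v_0 → v_1 → … → v_2 = j of Σ_t A[v_t][v_{t+1}]. For example, for (i, j) = (0, 1) we minimise over 2 possible intermediate vertex sequences; the minimum is 7, attained along the walk 0 → 0 → 1.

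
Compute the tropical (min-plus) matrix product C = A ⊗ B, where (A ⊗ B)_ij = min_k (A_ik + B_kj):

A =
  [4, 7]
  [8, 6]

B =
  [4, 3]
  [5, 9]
A ⊗ B =
  [8, 7]
  [11, 11]

Apply the min-plus product entry-by-entry:
  C[0][0] = min over k of (A[0][0] + B[0][0] = 4 + 4 = 8, A[0][1] + B[1][0] = 7 + 5 = 12) = 8 (attained at k = 0)
  C[0][1] = min over k of (A[0][0] + B[0][1] = 4 + 3 = 7, A[0][1] + B[1][1] = 7 + 9 = 16) = 7 (attained at k = 0)
  C[1][0] = min over k of (A[1][0] + B[0][0] = 8 + 4 = 12, A[1][1] + B[1][0] = 6 + 5 = 11) = 11 (attained at k = 1)
  C[1][1] = min over k of (A[1][0] + B[0][1] = 8 + 3 = 11, A[1][1] + B[1][1] = 6 + 9 = 15) = 11 (attained at k = 0)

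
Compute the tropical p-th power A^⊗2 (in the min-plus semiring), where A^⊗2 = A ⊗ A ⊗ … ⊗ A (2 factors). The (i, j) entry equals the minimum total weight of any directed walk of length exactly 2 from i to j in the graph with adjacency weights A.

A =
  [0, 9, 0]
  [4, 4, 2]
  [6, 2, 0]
A^⊗2 =
  [0, 2, 0]
  [4, 4, 2]
  [6, 2, 0]

Each entry (A^⊗2)_ij equals the minimum over all length-2 walks i = v_0 → v_1 → … → v_2 = j of Σ_t A[v_t][v_{t+1}]. For example, for (i, j) = (0, 2) we minimise over 3 possible intermediate vertex sequences; the minimum is 0, attained along the walk 0 → 0 → 2.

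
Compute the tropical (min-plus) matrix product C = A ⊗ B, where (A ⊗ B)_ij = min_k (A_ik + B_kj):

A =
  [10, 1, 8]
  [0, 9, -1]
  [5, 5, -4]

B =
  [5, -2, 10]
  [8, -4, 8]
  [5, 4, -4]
A ⊗ B =
  [9, -3, 4]
  [4, -2, -5]
  [1, 0, -8]

Apply the min-plus product entry-by-entry:
  C[0][0] = min over k of (A[0][0] + B[0][0] = 10 + 5 = 15, A[0][1] + B[1][0] = 1 + 8 = 9, A[0][2] + B[2][0] = 8 + 5 = 13) = 9 (attained at k = 1)
  C[0][1] = min over k of (A[0][0] + B[0][1] = 10 + -2 = 8, A[0][1] + B[1][1] = 1 + -4 = -3, A[0][2] + B[2][1] = 8 + 4 = 12) = -3 (attained at k = 1)
  C[0][2] = min over k of (A[0][0] + B[0][2] = 10 + 10 = 20, A[0][1] + B[1][2] = 1 + 8 = 9, A[0][2] + B[2][2] = 8 + -4 = 4) = 4 (attained at k = 2)
  C[1][0] = min over k of (A[1][0] + B[0][0] = 0 + 5 = 5, A[1][1] + B[1][0] = 9 + 8 = 17, A[1][2] + B[2][0] = -1 + 5 = 4) = 4 (attained at k = 2)
  C[1][1] = min over k of (A[1][0] + B[0][1] = 0 + -2 = -2, A[1][1] + B[1][1] = 9 + -4 = 5, A[1][2] + B[2][1] = -1 + 4 = 3) = -2 (attained at k = 0)
  C[1][2] = min over k of (A[1][0] + B[0][2] = 0 + 10 = 10, A[1][1] + B[1][2] = 9 + 8 = 17, A[1][2] + B[2][2] = -1 + -4 = -5) = -5 (attained at k = 2)
  C[2][0] = min over k of (A[2][0] + B[0][0] = 5 + 5 = 10, A[2][1] + B[1][0] = 5 + 8 = 13, A[2][2] + B[2][0] = -4 + 5 = 1) = 1 (attained at k = 2)
  C[2][1] = min over k of (A[2][0] + B[0][1] = 5 + -2 = 3, A[2][1] + B[1][1] = 5 + -4 = 1, A[2][2] + B[2][1] = -4 + 4 = 0) = 0 (attained at k = 2)
  C[2][2] = min over k of (A[2][0] + B[0][2] = 5 + 10 = 15, A[2][1] + B[1][2] = 5 + 8 = 13, A[2][2] + B[2][2] = -4 + -4 = -8) = -8 (attained at k = 2)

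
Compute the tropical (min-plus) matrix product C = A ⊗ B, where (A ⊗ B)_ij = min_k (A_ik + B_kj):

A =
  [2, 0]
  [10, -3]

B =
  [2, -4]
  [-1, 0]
A ⊗ B =
  [-1, -2]
  [-4, -3]

Apply the min-plus product entry-by-entry:
  C[0][0] = min over k of (A[0][0] + B[0][0] = 2 + 2 = 4, A[0][1] + B[1][0] = 0 + -1 = -1) = -1 (attained at k = 1)
  C[0][1] = min over k of (A[0][0] + B[0][1] = 2 + -4 = -2, A[0][1] + B[1][1] = 0 + 0 = 0) = -2 (attained at k = 0)
  C[1][0] = min over k of (A[1][0] + B[0][0] = 10 + 2 = 12, A[1][1] + B[1][0] = -3 + -1 = -4) = -4 (attained at k = 1)
  C[1][1] = min over k of (A[1][0] + B[0][1] = 10 + -4 = 6, A[1][1] + B[1][1] = -3 + 0 = -3) = -3 (attained at k = 1)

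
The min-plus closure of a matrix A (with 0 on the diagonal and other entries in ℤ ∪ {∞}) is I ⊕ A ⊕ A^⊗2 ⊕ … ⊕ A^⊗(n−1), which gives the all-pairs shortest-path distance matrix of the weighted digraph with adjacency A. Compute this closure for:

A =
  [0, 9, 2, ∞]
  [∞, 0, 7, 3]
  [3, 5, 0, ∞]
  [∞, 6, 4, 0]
Closure =
  [0, 7, 2, 10]
  [10, 0, 7, 3]
  [3, 5, 0, 8]
  [7, 6, 4, 0]

This is the Floyd-Warshall all-pairs shortest-path computation. For each intermediate vertex k = 0, 1, …, 3, update dist[i][j] ← min(dist[i][j], dist[i][k] + dist[k][j]). The final matrix gives, for each (i, j), the minimum total weight of any directed path from i to j (possibly empty when i = j).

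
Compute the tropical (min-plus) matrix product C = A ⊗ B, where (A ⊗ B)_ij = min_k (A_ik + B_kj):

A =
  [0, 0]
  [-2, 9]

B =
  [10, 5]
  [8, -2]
A ⊗ B =
  [8, -2]
  [8, 3]

Apply the min-plus product entry-by-entry:
  C[0][0] = min over k of (A[0][0] + B[0][0] = 0 + 10 = 10, A[0][1] + B[1][0] = 0 + 8 = 8) = 8 (attained at k = 1)
  C[0][1] = min over k of (A[0][0] + B[0][1] = 0 + 5 = 5, A[0][1] + B[1][1] = 0 + -2 = -2) = -2 (attained at k = 1)
  C[1][0] = min over k of (A[1][0] + B[0][0] = -2 + 10 = 8, A[1][1] + B[1][0] = 9 + 8 = 17) = 8 (attained at k = 0)
  C[1][1] = min over k of (A[1][0] + B[0][1] = -2 + 5 = 3, A[1][1] + B[1][1] = 9 + -2 = 7) = 3 (attained at k = 0)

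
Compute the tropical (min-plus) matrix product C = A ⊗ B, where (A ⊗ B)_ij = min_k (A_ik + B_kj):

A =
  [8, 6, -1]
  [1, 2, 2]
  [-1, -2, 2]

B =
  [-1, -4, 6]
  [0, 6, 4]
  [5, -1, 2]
A ⊗ B =
  [4, -2, 1]
  [0, -3, 4]
  [-2, -5, 2]

Apply the min-plus product entry-by-entry:
  C[0][0] = min over k of (A[0][0] + B[0][0] = 8 + -1 = 7, A[0][1] + B[1][0] = 6 + 0 = 6, A[0][2] + B[2][0] = -1 + 5 = 4) = 4 (attained at k = 2)
  C[0][1] = min over k of (A[0][0] + B[0][1] = 8 + -4 = 4, A[0][1] + B[1][1] = 6 + 6 = 12, A[0][2] + B[2][1] = -1 + -1 = -2) = -2 (attained at k = 2)
  C[0][2] = min over k of (A[0][0] + B[0][2] = 8 + 6 = 14, A[0][1] + B[1][2] = 6 + 4 = 10, A[0][2] + B[2][2] = -1 + 2 = 1) = 1 (attained at k = 2)
  C[1][0] = min over k of (A[1][0] + B[0][0] = 1 + -1 = 0, A[1][1] + B[1][0] = 2 + 0 = 2, A[1][2] + B[2][0] = 2 + 5 = 7) = 0 (attained at k = 0)
  C[1][1] = min over k of (A[1][0] + B[0][1] = 1 + -4 = -3, A[1][1] + B[1][1] = 2 + 6 = 8, A[1][2] + B[2][1] = 2 + -1 = 1) = -3 (attained at k = 0)
  C[1][2] = min over k of (A[1][0] + B[0][2] = 1 + 6 = 7, A[1][1] + B[1][2] = 2 + 4 = 6, A[1][2] + B[2][2] = 2 + 2 = 4) = 4 (attained at k = 2)
  C[2][0] = min over k of (A[2][0] + B[0][0] = -1 + -1 = -2, A[2][1] + B[1][0] = -2 + 0 = -2, A[2][2] + B[2][0] = 2 + 5 = 7) = -2 (attained at k = 0)
  C[2][1] = min over k of (A[2][0] + B[0][1] = -1 + -4 = -5, A[2][1] + B[1][1] = -2 + 6 = 4, A[2][2] + B[2][1] = 2 + -1 = 1) = -5 (attained at k = 0)
  C[2][2] = min over k of (A[2][0] + B[0][2] = -1 + 6 = 5, A[2][1] + B[1][2] = -2 + 4 = 2, A[2][2] + B[2][2] = 2 + 2 = 4) = 2 (attained at k = 1)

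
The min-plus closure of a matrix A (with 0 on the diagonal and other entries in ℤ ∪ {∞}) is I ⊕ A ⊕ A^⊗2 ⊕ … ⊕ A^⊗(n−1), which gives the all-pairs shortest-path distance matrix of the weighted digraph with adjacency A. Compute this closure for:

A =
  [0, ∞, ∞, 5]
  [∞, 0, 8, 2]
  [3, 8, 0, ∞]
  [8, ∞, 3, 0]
Closure =
  [0, 16, 8, 5]
  [8, 0, 5, 2]
  [3, 8, 0, 8]
  [6, 11, 3, 0]

This is the Floyd-Warshall all-pairs shortest-path computation. For each intermediate vertex k = 0, 1, …, 3, update dist[i][j] ← min(dist[i][j], dist[i][k] + dist[k][j]). The final matrix gives, for each (i, j), the minimum total weight of any directed path from i to j (possibly empty when i = j).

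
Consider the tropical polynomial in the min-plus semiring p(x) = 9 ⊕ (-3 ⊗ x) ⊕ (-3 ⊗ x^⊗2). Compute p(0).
p(0) = -3

A tropical monomial a ⊗ x^⊗i evaluates to a + i · x. Evaluating each term at x = 0:
  Term 0 contributes 9 + 0 · 0 = 9
  Term 1 contributes -3 + 1 · 0 = -3
  Term 2 contributes -3 + 2 · 0 = -3
p(0) = ⊕ of these = min[9, -3, -3] = -3.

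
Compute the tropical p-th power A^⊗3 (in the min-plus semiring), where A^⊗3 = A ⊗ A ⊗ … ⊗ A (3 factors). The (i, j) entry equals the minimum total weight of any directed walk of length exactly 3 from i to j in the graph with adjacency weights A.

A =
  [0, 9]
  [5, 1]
A^⊗3 =
  [0, 9]
  [5, 3]

Each entry (A^⊗3)_ij equals the minimum over all length-3 walks i = v_0 → v_1 → … → v_3 = j of Σ_t A[v_t][v_{t+1}]. For example, for (i, j) = (0, 1) we minimise over 4 possible intermediate vertex sequences; the minimum is 9, attained along the walk 0 → 0 → 0 → 1.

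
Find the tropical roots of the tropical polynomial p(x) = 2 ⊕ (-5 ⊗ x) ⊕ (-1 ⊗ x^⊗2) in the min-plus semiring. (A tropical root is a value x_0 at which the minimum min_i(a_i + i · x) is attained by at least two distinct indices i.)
Roots: {-4, 7}

Each tropical root is a break point of the lower envelope of the lines y = a_i + i · x (there are 3 lines, with slopes 0, 1, ..., 2). Only the lines that attain the minimum somewhere contribute to roots; other lines are dominated. Here the surviving (envelope) indices are i = 2, i = 1, i = 0.
Intersections between consecutive envelope lines give the roots: for adjacent envelope indices i < j the intersection is x = (a_i − a_j) / (j − i). Reading off the sorted break points: {-4, 7}.
Verification: at each break x_0, at least two indices attain the minimum of min_i(a_i + i · x_0).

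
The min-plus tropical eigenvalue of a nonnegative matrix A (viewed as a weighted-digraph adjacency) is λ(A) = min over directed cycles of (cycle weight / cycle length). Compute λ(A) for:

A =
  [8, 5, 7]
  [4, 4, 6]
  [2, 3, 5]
λ(A) = 4

Enumerate directed cycles and compute their means (weight / length). Sample:
  cycle 0 → 0: weight = 8, length = 1, mean = 8/1 ≈ 8.000
  cycle 1 → 1: weight = 4, length = 1, mean = 4/1 ≈ 4.000
  cycle 2 → 2: weight = 5, length = 1, mean = 5/1 ≈ 5.000
  cycle 0 → 1 → 0: weight = 9, length = 2, mean = 9/2 ≈ 4.500
  cycle 0 → 2 → 0: weight = 9, length = 2, mean = 9/2 ≈ 4.500
  cycle 1 → 0 → 1: weight = 9, length = 2, mean = 9/2 ≈ 4.500
Minimum mean = 4.000, attained e.g. along the cycle 1 → 1 with weight 4 and length 1. So λ(A) = 4/1 = 4.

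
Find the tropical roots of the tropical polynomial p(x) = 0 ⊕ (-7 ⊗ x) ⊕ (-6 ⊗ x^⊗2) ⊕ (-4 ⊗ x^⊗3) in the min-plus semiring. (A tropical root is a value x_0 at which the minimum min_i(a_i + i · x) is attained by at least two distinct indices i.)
Roots: {-2, -1, 7}

Each tropical root is a break point of the lower envelope of the lines y = a_i + i · x (there are 4 lines, with slopes 0, 1, ..., 3). Only the lines that attain the minimum somewhere contribute to roots; other lines are dominated. Here the surviving (envelope) indices are i = 3, i = 2, i = 1, i = 0.
Intersections between consecutive envelope lines give the roots: for adjacent envelope indices i < j the intersection is x = (a_i − a_j) / (j − i). Reading off the sorted break points: {-2, -1, 7}.
Verification: at each break x_0, at least two indices attain the minimum of min_i(a_i + i · x_0).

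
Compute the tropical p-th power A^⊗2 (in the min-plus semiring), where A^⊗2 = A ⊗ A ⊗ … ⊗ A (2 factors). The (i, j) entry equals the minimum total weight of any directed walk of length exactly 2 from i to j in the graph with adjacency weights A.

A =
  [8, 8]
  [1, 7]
A^⊗2 =
  [9, 15]
  [8, 9]

Each entry (A^⊗2)_ij equals the minimum over all length-2 walks i = v_0 → v_1 → … → v_2 = j of Σ_t A[v_t][v_{t+1}]. For example, for (i, j) = (0, 1) we minimise over 2 possible intermediate vertex sequences; the minimum is 15, attained along the walk 0 → 1 → 1.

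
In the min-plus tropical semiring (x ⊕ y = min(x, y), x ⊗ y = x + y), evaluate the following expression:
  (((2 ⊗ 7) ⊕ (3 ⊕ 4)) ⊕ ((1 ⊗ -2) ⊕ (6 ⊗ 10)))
(((2 ⊗ 7) ⊕ (3 ⊕ 4)) ⊕ ((1 ⊗ -2) ⊕ (6 ⊗ 10))) = -1

Expand innermost to outermost. Recall ⊕ takes the minimum of its arguments and ⊗ takes their sum. Working out the expression (((2 ⊗ 7) ⊕ (3 ⊕ 4)) ⊕ ((1 ⊗ -2) ⊕ (6 ⊗ 10))) gives -1.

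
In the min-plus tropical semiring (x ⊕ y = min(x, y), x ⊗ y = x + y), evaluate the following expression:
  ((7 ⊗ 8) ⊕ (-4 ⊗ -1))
((7 ⊗ 8) ⊕ (-4 ⊗ -1)) = -5

Expand innermost to outermost. Recall ⊕ takes the minimum of its arguments and ⊗ takes their sum. Working out the expression ((7 ⊗ 8) ⊕ (-4 ⊗ -1)) gives -5.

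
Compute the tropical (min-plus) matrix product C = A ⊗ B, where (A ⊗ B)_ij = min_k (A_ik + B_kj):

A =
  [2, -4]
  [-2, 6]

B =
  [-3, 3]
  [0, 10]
A ⊗ B =
  [-4, 5]
  [-5, 1]

Apply the min-plus product entry-by-entry:
  C[0][0] = min over k of (A[0][0] + B[0][0] = 2 + -3 = -1, A[0][1] + B[1][0] = -4 + 0 = -4) = -4 (attained at k = 1)
  C[0][1] = min over k of (A[0][0] + B[0][1] = 2 + 3 = 5, A[0][1] + B[1][1] = -4 + 10 = 6) = 5 (attained at k = 0)
  C[1][0] = min over k of (A[1][0] + B[0][0] = -2 + -3 = -5, A[1][1] + B[1][0] = 6 + 0 = 6) = -5 (attained at k = 0)
  C[1][1] = min over k of (A[1][0] + B[0][1] = -2 + 3 = 1, A[1][1] + B[1][1] = 6 + 10 = 16) = 1 (attained at k = 0)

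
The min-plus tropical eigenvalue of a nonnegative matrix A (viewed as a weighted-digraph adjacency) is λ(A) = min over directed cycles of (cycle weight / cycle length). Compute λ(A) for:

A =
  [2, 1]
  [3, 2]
λ(A) = 2

Enumerate directed cycles and compute their means (weight / length). Sample:
  cycle 0 → 0: weight = 2, length = 1, mean = 2/1 ≈ 2.000
  cycle 1 → 1: weight = 2, length = 1, mean = 2/1 ≈ 2.000
  cycle 0 → 1 → 0: weight = 4, length = 2, mean = 4/2 ≈ 2.000
  cycle 1 → 0 → 1: weight = 4, length = 2, mean = 4/2 ≈ 2.000
Minimum mean = 2.000, attained e.g. along the cycle 0 → 0 with weight 2 and length 1. So λ(A) = 2/1 = 2.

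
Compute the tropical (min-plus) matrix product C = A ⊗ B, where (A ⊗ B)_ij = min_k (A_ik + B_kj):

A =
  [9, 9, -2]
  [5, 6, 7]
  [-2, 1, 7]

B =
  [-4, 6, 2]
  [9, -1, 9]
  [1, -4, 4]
A ⊗ B =
  [-1, -6, 2]
  [1, 3, 7]
  [-6, 0, 0]

Apply the min-plus product entry-by-entry:
  C[0][0] = min over k of (A[0][0] + B[0][0] = 9 + -4 = 5, A[0][1] + B[1][0] = 9 + 9 = 18, A[0][2] + B[2][0] = -2 + 1 = -1) = -1 (attained at k = 2)
  C[0][1] = min over k of (A[0][0] + B[0][1] = 9 + 6 = 15, A[0][1] + B[1][1] = 9 + -1 = 8, A[0][2] + B[2][1] = -2 + -4 = -6) = -6 (attained at k = 2)
  C[0][2] = min over k of (A[0][0] + B[0][2] = 9 + 2 = 11, A[0][1] + B[1][2] = 9 + 9 = 18, A[0][2] + B[2][2] = -2 + 4 = 2) = 2 (attained at k = 2)
  C[1][0] = min over k of (A[1][0] + B[0][0] = 5 + -4 = 1, A[1][1] + B[1][0] = 6 + 9 = 15, A[1][2] + B[2][0] = 7 + 1 = 8) = 1 (attained at k = 0)
  C[1][1] = min over k of (A[1][0] + B[0][1] = 5 + 6 = 11, A[1][1] + B[1][1] = 6 + -1 = 5, A[1][2] + B[2][1] = 7 + -4 = 3) = 3 (attained at k = 2)
  C[1][2] = min over k of (A[1][0] + B[0][2] = 5 + 2 = 7, A[1][1] + B[1][2] = 6 + 9 = 15, A[1][2] + B[2][2] = 7 + 4 = 11) = 7 (attained at k = 0)
  C[2][0] = min over k of (A[2][0] + B[0][0] = -2 + -4 = -6, A[2][1] + B[1][0] = 1 + 9 = 10, A[2][2] + B[2][0] = 7 + 1 = 8) = -6 (attained at k = 0)
  C[2][1] = min over k of (A[2][0] + B[0][1] = -2 + 6 = 4, A[2][1] + B[1][1] = 1 + -1 = 0, A[2][2] + B[2][1] = 7 + -4 = 3) = 0 (attained at k = 1)
  C[2][2] = min over k of (A[2][0] + B[0][2] = -2 + 2 = 0, A[2][1] + B[1][2] = 1 + 9 = 10, A[2][2] + B[2][2] = 7 + 4 = 11) = 0 (attained at k = 0)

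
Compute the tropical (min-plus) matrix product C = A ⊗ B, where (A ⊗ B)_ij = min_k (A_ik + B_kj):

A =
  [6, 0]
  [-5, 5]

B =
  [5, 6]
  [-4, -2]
A ⊗ B =
  [-4, -2]
  [0, 1]

Apply the min-plus product entry-by-entry:
  C[0][0] = min over k of (A[0][0] + B[0][0] = 6 + 5 = 11, A[0][1] + B[1][0] = 0 + -4 = -4) = -4 (attained at k = 1)
  C[0][1] = min over k of (A[0][0] + B[0][1] = 6 + 6 = 12, A[0][1] + B[1][1] = 0 + -2 = -2) = -2 (attained at k = 1)
  C[1][0] = min over k of (A[1][0] + B[0][0] = -5 + 5 = 0, A[1][1] + B[1][0] = 5 + -4 = 1) = 0 (attained at k = 0)
  C[1][1] = min over k of (A[1][0] + B[0][1] = -5 + 6 = 1, A[1][1] + B[1][1] = 5 + -2 = 3) = 1 (attained at k = 0)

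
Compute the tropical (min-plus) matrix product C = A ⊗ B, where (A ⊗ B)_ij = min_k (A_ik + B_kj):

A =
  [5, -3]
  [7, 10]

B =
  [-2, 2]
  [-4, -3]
A ⊗ B =
  [-7, -6]
  [5, 7]

Apply the min-plus product entry-by-entry:
  C[0][0] = min over k of (A[0][0] + B[0][0] = 5 + -2 = 3, A[0][1] + B[1][0] = -3 + -4 = -7) = -7 (attained at k = 1)
  C[0][1] = min over k of (A[0][0] + B[0][1] = 5 + 2 = 7, A[0][1] + B[1][1] = -3 + -3 = -6) = -6 (attained at k = 1)
  C[1][0] = min over k of (A[1][0] + B[0][0] = 7 + -2 = 5, A[1][1] + B[1][0] = 10 + -4 = 6) = 5 (attained at k = 0)
  C[1][1] = min over k of (A[1][0] + B[0][1] = 7 + 2 = 9, A[1][1] + B[1][1] = 10 + -3 = 7) = 7 (attained at k = 1)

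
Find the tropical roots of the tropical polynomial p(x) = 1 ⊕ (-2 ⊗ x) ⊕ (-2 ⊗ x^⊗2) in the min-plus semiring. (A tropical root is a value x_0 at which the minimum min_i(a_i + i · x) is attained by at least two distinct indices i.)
Roots: {0, 3}

Each tropical root is a break point of the lower envelope of the lines y = a_i + i · x (there are 3 lines, with slopes 0, 1, ..., 2). Only the lines that attain the minimum somewhere contribute to roots; other lines are dominated. Here the surviving (envelope) indices are i = 2, i = 1, i = 0.
Intersections between consecutive envelope lines give the roots: for adjacent envelope indices i < j the intersection is x = (a_i − a_j) / (j − i). Reading off the sorted break points: {0, 3}.
Verification: at each break x_0, at least two indices attain the minimum of min_i(a_i + i · x_0).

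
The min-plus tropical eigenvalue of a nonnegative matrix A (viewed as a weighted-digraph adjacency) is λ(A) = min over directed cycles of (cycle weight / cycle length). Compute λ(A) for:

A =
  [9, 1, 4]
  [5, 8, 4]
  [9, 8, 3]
λ(A) = 3

Enumerate directed cycles and compute their means (weight / length). Sample:
  cycle 0 → 0: weight = 9, length = 1, mean = 9/1 ≈ 9.000
  cycle 1 → 1: weight = 8, length = 1, mean = 8/1 ≈ 8.000
  cycle 2 → 2: weight = 3, length = 1, mean = 3/1 ≈ 3.000
  cycle 0 → 1 → 0: weight = 6, length = 2, mean = 6/2 ≈ 3.000
  cycle 0 → 2 → 0: weight = 13, length = 2, mean = 13/2 ≈ 6.500
  cycle 1 → 0 → 1: weight = 6, length = 2, mean = 6/2 ≈ 3.000
Minimum mean = 3.000, attained e.g. along the cycle 2 → 2 with weight 3 and length 1. So λ(A) = 3/1 = 3.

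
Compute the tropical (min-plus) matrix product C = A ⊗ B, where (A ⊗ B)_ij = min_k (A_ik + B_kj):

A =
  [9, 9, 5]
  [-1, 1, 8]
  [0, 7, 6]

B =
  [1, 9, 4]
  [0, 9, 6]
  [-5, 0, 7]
A ⊗ B =
  [0, 5, 12]
  [0, 8, 3]
  [1, 6, 4]

Apply the min-plus product entry-by-entry:
  C[0][0] = min over k of (A[0][0] + B[0][0] = 9 + 1 = 10, A[0][1] + B[1][0] = 9 + 0 = 9, A[0][2] + B[2][0] = 5 + -5 = 0) = 0 (attained at k = 2)
  C[0][1] = min over k of (A[0][0] + B[0][1] = 9 + 9 = 18, A[0][1] + B[1][1] = 9 + 9 = 18, A[0][2] + B[2][1] = 5 + 0 = 5) = 5 (attained at k = 2)
  C[0][2] = min over k of (A[0][0] + B[0][2] = 9 + 4 = 13, A[0][1] + B[1][2] = 9 + 6 = 15, A[0][2] + B[2][2] = 5 + 7 = 12) = 12 (attained at k = 2)
  C[1][0] = min over k of (A[1][0] + B[0][0] = -1 + 1 = 0, A[1][1] + B[1][0] = 1 + 0 = 1, A[1][2] + B[2][0] = 8 + -5 = 3) = 0 (attained at k = 0)
  C[1][1] = min over k of (A[1][0] + B[0][1] = -1 + 9 = 8, A[1][1] + B[1][1] = 1 + 9 = 10, A[1][2] + B[2][1] = 8 + 0 = 8) = 8 (attained at k = 0)
  C[1][2] = min over k of (A[1][0] + B[0][2] = -1 + 4 = 3, A[1][1] + B[1][2] = 1 + 6 = 7, A[1][2] + B[2][2] = 8 + 7 = 15) = 3 (attained at k = 0)
  C[2][0] = min over k of (A[2][0] + B[0][0] = 0 + 1 = 1, A[2][1] + B[1][0] = 7 + 0 = 7, A[2][2] + B[2][0] = 6 + -5 = 1) = 1 (attained at k = 0)
  C[2][1] = min over k of (A[2][0] + B[0][1] = 0 + 9 = 9, A[2][1] + B[1][1] = 7 + 9 = 16, A[2][2] + B[2][1] = 6 + 0 = 6) = 6 (attained at k = 2)
  C[2][2] = min over k of (A[2][0] + B[0][2] = 0 + 4 = 4, A[2][1] + B[1][2] = 7 + 6 = 13, A[2][2] + B[2][2] = 6 + 7 = 13) = 4 (attained at k = 0)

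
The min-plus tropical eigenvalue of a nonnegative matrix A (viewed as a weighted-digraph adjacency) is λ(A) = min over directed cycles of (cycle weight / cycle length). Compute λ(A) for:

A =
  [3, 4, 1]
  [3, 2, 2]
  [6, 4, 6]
λ(A) = 2

Enumerate directed cycles and compute their means (weight / length). Sample:
  cycle 0 → 0: weight = 3, length = 1, mean = 3/1 ≈ 3.000
  cycle 1 → 1: weight = 2, length = 1, mean = 2/1 ≈ 2.000
  cycle 2 → 2: weight = 6, length = 1, mean = 6/1 ≈ 6.000
  cycle 0 → 1 → 0: weight = 7, length = 2, mean = 7/2 ≈ 3.500
  cycle 0 → 2 → 0: weight = 7, length = 2, mean = 7/2 ≈ 3.500
  cycle 1 → 0 → 1: weight = 7, length = 2, mean = 7/2 ≈ 3.500
Minimum mean = 2.000, attained e.g. along the cycle 1 → 1 with weight 2 and length 1. So λ(A) = 2/1 = 2.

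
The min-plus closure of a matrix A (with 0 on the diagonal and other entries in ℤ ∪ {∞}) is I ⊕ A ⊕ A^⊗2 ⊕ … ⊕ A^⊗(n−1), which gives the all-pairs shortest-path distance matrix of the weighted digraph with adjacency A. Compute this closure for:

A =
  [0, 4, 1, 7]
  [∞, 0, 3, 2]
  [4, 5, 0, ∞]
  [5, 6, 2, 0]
Closure =
  [0, 4, 1, 6]
  [7, 0, 3, 2]
  [4, 5, 0, 7]
  [5, 6, 2, 0]

This is the Floyd-Warshall all-pairs shortest-path computation. For each intermediate vertex k = 0, 1, …, 3, update dist[i][j] ← min(dist[i][j], dist[i][k] + dist[k][j]). The final matrix gives, for each (i, j), the minimum total weight of any directed path from i to j (possibly empty when i = j).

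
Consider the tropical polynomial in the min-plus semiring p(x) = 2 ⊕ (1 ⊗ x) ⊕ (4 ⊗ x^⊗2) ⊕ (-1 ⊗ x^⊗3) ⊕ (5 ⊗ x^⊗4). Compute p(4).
p(4) = 2

A tropical monomial a ⊗ x^⊗i evaluates to a + i · x. Evaluating each term at x = 4:
  Term 0 contributes 2 + 0 · 4 = 2
  Term 1 contributes 1 + 1 · 4 = 5
  Term 2 contributes 4 + 2 · 4 = 12
  Term 3 contributes -1 + 3 · 4 = 11
  Term 4 contributes 5 + 4 · 4 = 21
p(4) = ⊕ of these = min[2, 5, 12, 11, 21] = 2.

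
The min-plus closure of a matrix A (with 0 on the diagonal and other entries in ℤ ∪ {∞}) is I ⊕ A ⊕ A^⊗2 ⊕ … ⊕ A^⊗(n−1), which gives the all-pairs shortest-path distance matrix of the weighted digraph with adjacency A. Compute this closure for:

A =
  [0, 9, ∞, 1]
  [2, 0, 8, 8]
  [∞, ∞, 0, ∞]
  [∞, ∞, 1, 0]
Closure =
  [0, 9, 2, 1]
  [2, 0, 4, 3]
  [∞, ∞, 0, ∞]
  [∞, ∞, 1, 0]

This is the Floyd-Warshall all-pairs shortest-path computation. For each intermediate vertex k = 0, 1, …, 3, update dist[i][j] ← min(dist[i][j], dist[i][k] + dist[k][j]). The final matrix gives, for each (i, j), the minimum total weight of any directed path from i to j (possibly empty when i = j).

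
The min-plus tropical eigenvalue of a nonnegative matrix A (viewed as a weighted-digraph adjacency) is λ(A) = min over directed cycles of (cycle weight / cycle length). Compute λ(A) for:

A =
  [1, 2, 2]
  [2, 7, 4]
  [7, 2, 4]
λ(A) = 1

Enumerate directed cycles and compute their means (weight / length). Sample:
  cycle 0 → 0: weight = 1, length = 1, mean = 1/1 ≈ 1.000
  cycle 1 → 1: weight = 7, length = 1, mean = 7/1 ≈ 7.000
  cycle 2 → 2: weight = 4, length = 1, mean = 4/1 ≈ 4.000
  cycle 0 → 1 → 0: weight = 4, length = 2, mean = 4/2 ≈ 2.000
  cycle 0 → 2 → 0: weight = 9, length = 2, mean = 9/2 ≈ 4.500
  cycle 1 → 0 → 1: weight = 4, length = 2, mean = 4/2 ≈ 2.000
Minimum mean = 1.000, attained e.g. along the cycle 0 → 0 with weight 1 and length 1. So λ(A) = 1/1 = 1.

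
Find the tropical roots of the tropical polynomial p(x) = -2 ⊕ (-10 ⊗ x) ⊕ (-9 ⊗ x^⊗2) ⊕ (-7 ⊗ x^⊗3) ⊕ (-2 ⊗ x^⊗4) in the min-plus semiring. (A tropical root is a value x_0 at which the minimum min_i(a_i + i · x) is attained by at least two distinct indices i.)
Roots: {-5, -2, -1, 8}

Each tropical root is a break point of the lower envelope of the lines y = a_i + i · x (there are 5 lines, with slopes 0, 1, ..., 4). Only the lines that attain the minimum somewhere contribute to roots; other lines are dominated. Here the surviving (envelope) indices are i = 4, i = 3, i = 2, i = 1, i = 0.
Intersections between consecutive envelope lines give the roots: for adjacent envelope indices i < j the intersection is x = (a_i − a_j) / (j − i). Reading off the sorted break points: {-5, -2, -1, 8}.
Verification: at each break x_0, at least two indices attain the minimum of min_i(a_i + i · x_0).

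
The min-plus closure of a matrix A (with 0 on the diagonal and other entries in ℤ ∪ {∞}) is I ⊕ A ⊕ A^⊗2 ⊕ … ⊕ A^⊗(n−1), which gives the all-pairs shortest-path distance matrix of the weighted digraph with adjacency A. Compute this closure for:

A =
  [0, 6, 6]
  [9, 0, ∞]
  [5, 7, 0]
Closure =
  [0, 6, 6]
  [9, 0, 15]
  [5, 7, 0]

This is the Floyd-Warshall all-pairs shortest-path computation. For each intermediate vertex k = 0, 1, …, 2, update dist[i][j] ← min(dist[i][j], dist[i][k] + dist[k][j]). The final matrix gives, for each (i, j), the minimum total weight of any directed path from i to j (possibly empty when i = j).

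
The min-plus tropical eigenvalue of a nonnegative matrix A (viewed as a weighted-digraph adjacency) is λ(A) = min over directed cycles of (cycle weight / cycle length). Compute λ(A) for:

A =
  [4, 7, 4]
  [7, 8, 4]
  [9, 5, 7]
λ(A) = 4

Enumerate directed cycles and compute their means (weight / length). Sample:
  cycle 0 → 0: weight = 4, length = 1, mean = 4/1 ≈ 4.000
  cycle 1 → 1: weight = 8, length = 1, mean = 8/1 ≈ 8.000
  cycle 2 → 2: weight = 7, length = 1, mean = 7/1 ≈ 7.000
  cycle 0 → 1 → 0: weight = 14, length = 2, mean = 14/2 ≈ 7.000
  cycle 0 → 2 → 0: weight = 13, length = 2, mean = 13/2 ≈ 6.500
  cycle 1 → 0 → 1: weight = 14, length = 2, mean = 14/2 ≈ 7.000
Minimum mean = 4.000, attained e.g. along the cycle 0 → 0 with weight 4 and length 1. So λ(A) = 4/1 = 4.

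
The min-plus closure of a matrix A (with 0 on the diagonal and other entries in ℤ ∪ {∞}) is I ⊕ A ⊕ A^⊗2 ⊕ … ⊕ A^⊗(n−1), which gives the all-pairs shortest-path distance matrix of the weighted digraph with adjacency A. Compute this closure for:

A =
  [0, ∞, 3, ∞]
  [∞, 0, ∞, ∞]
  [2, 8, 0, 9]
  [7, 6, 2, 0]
Closure =
  [0, 11, 3, 12]
  [∞, 0, ∞, ∞]
  [2, 8, 0, 9]
  [4, 6, 2, 0]

This is the Floyd-Warshall all-pairs shortest-path computation. For each intermediate vertex k = 0, 1, …, 3, update dist[i][j] ← min(dist[i][j], dist[i][k] + dist[k][j]). The final matrix gives, for each (i, j), the minimum total weight of any directed path from i to j (possibly empty when i = j).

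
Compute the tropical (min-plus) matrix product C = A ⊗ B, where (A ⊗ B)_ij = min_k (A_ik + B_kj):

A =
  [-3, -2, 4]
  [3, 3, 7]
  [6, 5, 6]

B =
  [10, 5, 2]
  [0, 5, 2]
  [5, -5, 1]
A ⊗ B =
  [-2, -1, -1]
  [3, 2, 5]
  [5, 1, 7]

Apply the min-plus product entry-by-entry:
  C[0][0] = min over k of (A[0][0] + B[0][0] = -3 + 10 = 7, A[0][1] + B[1][0] = -2 + 0 = -2, A[0][2] + B[2][0] = 4 + 5 = 9) = -2 (attained at k = 1)
  C[0][1] = min over k of (A[0][0] + B[0][1] = -3 + 5 = 2, A[0][1] + B[1][1] = -2 + 5 = 3, A[0][2] + B[2][1] = 4 + -5 = -1) = -1 (attained at k = 2)
  C[0][2] = min over k of (A[0][0] + B[0][2] = -3 + 2 = -1, A[0][1] + B[1][2] = -2 + 2 = 0, A[0][2] + B[2][2] = 4 + 1 = 5) = -1 (attained at k = 0)
  C[1][0] = min over k of (A[1][0] + B[0][0] = 3 + 10 = 13, A[1][1] + B[1][0] = 3 + 0 = 3, A[1][2] + B[2][0] = 7 + 5 = 12) = 3 (attained at k = 1)
  C[1][1] = min over k of (A[1][0] + B[0][1] = 3 + 5 = 8, A[1][1] + B[1][1] = 3 + 5 = 8, A[1][2] + B[2][1] = 7 + -5 = 2) = 2 (attained at k = 2)
  C[1][2] = min over k of (A[1][0] + B[0][2] = 3 + 2 = 5, A[1][1] + B[1][2] = 3 + 2 = 5, A[1][2] + B[2][2] = 7 + 1 = 8) = 5 (attained at k = 0)
  C[2][0] = min over k of (A[2][0] + B[0][0] = 6 + 10 = 16, A[2][1] + B[1][0] = 5 + 0 = 5, A[2][2] + B[2][0] = 6 + 5 = 11) = 5 (attained at k = 1)
  C[2][1] = min over k of (A[2][0] + B[0][1] = 6 + 5 = 11, A[2][1] + B[1][1] = 5 + 5 = 10, A[2][2] + B[2][1] = 6 + -5 = 1) = 1 (attained at k = 2)
  C[2][2] = min over k of (A[2][0] + B[0][2] = 6 + 2 = 8, A[2][1] + B[1][2] = 5 + 2 = 7, A[2][2] + B[2][2] = 6 + 1 = 7) = 7 (attained at k = 1)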